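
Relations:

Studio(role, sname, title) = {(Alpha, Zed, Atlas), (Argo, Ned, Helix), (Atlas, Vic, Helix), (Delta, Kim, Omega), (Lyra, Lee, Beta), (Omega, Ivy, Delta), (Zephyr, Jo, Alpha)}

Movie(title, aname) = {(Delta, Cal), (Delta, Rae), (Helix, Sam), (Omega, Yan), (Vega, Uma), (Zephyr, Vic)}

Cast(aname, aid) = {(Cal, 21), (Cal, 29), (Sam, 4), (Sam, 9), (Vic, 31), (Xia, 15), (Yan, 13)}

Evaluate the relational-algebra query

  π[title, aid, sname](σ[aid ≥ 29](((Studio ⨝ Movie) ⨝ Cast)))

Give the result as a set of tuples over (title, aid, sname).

Natural join on title: {(Argo, Ned, Helix, Sam), (Atlas, Vic, Helix, Sam), (Delta, Kim, Omega, Yan), (Omega, Ivy, Delta, Cal), (Omega, Ivy, Delta, Rae)}
Natural join on aname: {(Argo, Ned, Helix, Sam, 4), (Argo, Ned, Helix, Sam, 9), (Atlas, Vic, Helix, Sam, 4), (Atlas, Vic, Helix, Sam, 9), (Delta, Kim, Omega, Yan, 13), (Omega, Ivy, Delta, Cal, 21), (Omega, Ivy, Delta, Cal, 29)}
Filtering on aid ≥ 29 leaves {(Omega, Ivy, Delta, Cal, 29)}.
Keep only column(s) title, aid, sname: {(Delta, 29, Ivy)}

{(Delta, 29, Ivy)}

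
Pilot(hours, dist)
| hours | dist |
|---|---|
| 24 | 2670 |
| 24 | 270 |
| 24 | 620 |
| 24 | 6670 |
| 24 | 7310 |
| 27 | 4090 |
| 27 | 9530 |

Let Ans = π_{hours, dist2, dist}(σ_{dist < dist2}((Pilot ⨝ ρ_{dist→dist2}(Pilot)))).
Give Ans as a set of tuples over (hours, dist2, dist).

{(24, 2670, 270), (24, 2670, 620), (24, 620, 270), (24, 6670, 2670), (24, 6670, 270), (24, 6670, 620), (24, 7310, 2670), (24, 7310, 270), (24, 7310, 620), (24, 7310, 6670), (27, 9530, 4090)}

ρ[dist→dist2]: schema becomes (hours, dist2); tuples unchanged.
Pilot ⋈ ρ_{dist→dist2}(Pilot) (natural join on hours): {(24, 2670, 2670), (24, 2670, 270), (24, 2670, 620), (24, 2670, 6670), (24, 2670, 7310), (24, 270, 2670), (24, 270, 270), (24, 270, 620), (24, 270, 6670), (24, 270, 7310), (24, 620, 2670), (24, 620, 270), (24, 620, 620), (24, 620, 6670), (24, 620, 7310), (24, 6670, 2670), (24, 6670, 270), (24, 6670, 620), (24, 6670, 6670), (24, 6670, 7310), (24, 7310, 2670), (24, 7310, 270), (24, 7310, 620), (24, 7310, 6670), (24, 7310, 7310), (27, 4090, 4090), (27, 4090, 9530), (27, 9530, 4090), (27, 9530, 9530)}
Apply σ_{dist < dist2}; surviving tuples: {(24, 2670, 6670), (24, 2670, 7310), (24, 270, 2670), (24, 270, 620), (24, 270, 6670), (24, 270, 7310), (24, 620, 2670), (24, 620, 6670), (24, 620, 7310), (24, 6670, 7310), (27, 4090, 9530)}
π[hours, dist2, dist]: project onto (hours, dist2, dist) → {(24, 2670, 270), (24, 2670, 620), (24, 620, 270), (24, 6670, 2670), (24, 6670, 270), (24, 6670, 620), (24, 7310, 2670), (24, 7310, 270), (24, 7310, 620), (24, 7310, 6670), (27, 9530, 4090)}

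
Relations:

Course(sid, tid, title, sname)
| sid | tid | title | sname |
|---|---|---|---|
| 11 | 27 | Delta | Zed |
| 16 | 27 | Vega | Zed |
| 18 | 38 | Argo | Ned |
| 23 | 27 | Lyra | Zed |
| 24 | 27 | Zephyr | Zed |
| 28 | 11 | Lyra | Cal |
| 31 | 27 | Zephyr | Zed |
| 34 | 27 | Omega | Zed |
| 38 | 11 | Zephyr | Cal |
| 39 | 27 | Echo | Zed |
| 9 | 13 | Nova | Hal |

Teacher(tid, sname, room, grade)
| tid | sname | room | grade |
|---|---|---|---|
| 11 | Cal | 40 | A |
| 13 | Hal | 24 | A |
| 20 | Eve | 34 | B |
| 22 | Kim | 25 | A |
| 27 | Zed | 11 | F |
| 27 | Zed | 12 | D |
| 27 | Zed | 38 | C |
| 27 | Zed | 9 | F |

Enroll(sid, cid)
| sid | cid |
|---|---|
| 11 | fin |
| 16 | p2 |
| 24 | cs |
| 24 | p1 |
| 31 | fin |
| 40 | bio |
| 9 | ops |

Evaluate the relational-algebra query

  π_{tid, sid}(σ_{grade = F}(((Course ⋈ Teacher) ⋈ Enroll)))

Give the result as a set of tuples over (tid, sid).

Course ⋈ Teacher (natural join on tid, sname): {(11, 27, Delta, Zed, 11, F), (11, 27, Delta, Zed, 12, D), (11, 27, Delta, Zed, 38, C), (11, 27, Delta, Zed, 9, F), (16, 27, Vega, Zed, 11, F), (16, 27, Vega, Zed, 12, D), (16, 27, Vega, Zed, 38, C), (16, 27, Vega, Zed, 9, F), (23, 27, Lyra, Zed, 11, F), (23, 27, Lyra, Zed, 12, D), (23, 27, Lyra, Zed, 38, C), (23, 27, Lyra, Zed, 9, F), (24, 27, Zephyr, Zed, 11, F), (24, 27, Zephyr, Zed, 12, D), (24, 27, Zephyr, Zed, 38, C), (24, 27, Zephyr, Zed, 9, F), (28, 11, Lyra, Cal, 40, A), (31, 27, Zephyr, Zed, 11, F), (31, 27, Zephyr, Zed, 12, D), (31, 27, Zephyr, Zed, 38, C), (31, 27, Zephyr, Zed, 9, F), (34, 27, Omega, Zed, 11, F), (34, 27, Omega, Zed, 12, D), (34, 27, Omega, Zed, 38, C), (34, 27, Omega, Zed, 9, F), (38, 11, Zephyr, Cal, 40, A), (39, 27, Echo, Zed, 11, F), (39, 27, Echo, Zed, 12, D), (39, 27, Echo, Zed, 38, C), (39, 27, Echo, Zed, 9, F), (9, 13, Nova, Hal, 24, A)}
(Course ⋈ Teacher) ⋈ Enroll (natural join on sid): {(11, 27, Delta, Zed, 11, F, fin), (11, 27, Delta, Zed, 12, D, fin), (11, 27, Delta, Zed, 38, C, fin), (11, 27, Delta, Zed, 9, F, fin), (16, 27, Vega, Zed, 11, F, p2), (16, 27, Vega, Zed, 12, D, p2), (16, 27, Vega, Zed, 38, C, p2), (16, 27, Vega, Zed, 9, F, p2), (24, 27, Zephyr, Zed, 11, F, cs), (24, 27, Zephyr, Zed, 11, F, p1), (24, 27, Zephyr, Zed, 12, D, cs), (24, 27, Zephyr, Zed, 12, D, p1), (24, 27, Zephyr, Zed, 38, C, cs), (24, 27, Zephyr, Zed, 38, C, p1), (24, 27, Zephyr, Zed, 9, F, cs), (24, 27, Zephyr, Zed, 9, F, p1), (31, 27, Zephyr, Zed, 11, F, fin), (31, 27, Zephyr, Zed, 12, D, fin), (31, 27, Zephyr, Zed, 38, C, fin), (31, 27, Zephyr, Zed, 9, F, fin), (9, 13, Nova, Hal, 24, A, ops)}
Selection grade = F: {(11, 27, Delta, Zed, 11, F, fin), (11, 27, Delta, Zed, 9, F, fin), (16, 27, Vega, Zed, 11, F, p2), (16, 27, Vega, Zed, 9, F, p2), (24, 27, Zephyr, Zed, 11, F, cs), (24, 27, Zephyr, Zed, 11, F, p1), (24, 27, Zephyr, Zed, 9, F, cs), (24, 27, Zephyr, Zed, 9, F, p1), (31, 27, Zephyr, Zed, 11, F, fin), (31, 27, Zephyr, Zed, 9, F, fin)}
π_{tid, sid} gives {(27, 11), (27, 16), (27, 24), (27, 31)} (6 duplicate(s) eliminated).

{(27, 11), (27, 16), (27, 24), (27, 31)}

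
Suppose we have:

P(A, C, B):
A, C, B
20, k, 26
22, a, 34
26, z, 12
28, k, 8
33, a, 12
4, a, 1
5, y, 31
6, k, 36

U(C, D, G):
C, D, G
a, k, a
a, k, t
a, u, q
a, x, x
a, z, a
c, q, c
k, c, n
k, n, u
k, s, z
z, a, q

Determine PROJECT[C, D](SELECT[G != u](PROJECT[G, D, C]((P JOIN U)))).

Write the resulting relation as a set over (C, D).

{(a, k), (a, u), (a, x), (a, z), (k, c), (k, s), (z, a)}

P ⋈ U (natural join on C): {(20, k, 26, c, n), (20, k, 26, n, u), (20, k, 26, s, z), (22, a, 34, k, a), (22, a, 34, k, t), (22, a, 34, u, q), (22, a, 34, x, x), (22, a, 34, z, a), (26, z, 12, a, q), (28, k, 8, c, n), (28, k, 8, n, u), (28, k, 8, s, z), (33, a, 12, k, a), (33, a, 12, k, t), (33, a, 12, u, q), (33, a, 12, x, x), (33, a, 12, z, a), (4, a, 1, k, a), (4, a, 1, k, t), (4, a, 1, u, q), (4, a, 1, x, x), (4, a, 1, z, a), (6, k, 36, c, n), (6, k, 36, n, u), (6, k, 36, s, z)}
Keep only column(s) G, D, C (16 duplicate(s) eliminated): {(a, k, a), (a, z, a), (n, c, k), (q, a, z), (q, u, a), (t, k, a), (u, n, k), (x, x, a), (z, s, k)}
Filtering on G != u leaves {(a, k, a), (a, z, a), (n, c, k), (q, a, z), (q, u, a), (t, k, a), (x, x, a), (z, s, k)}.
Keep only column(s) C, D (1 duplicate(s) eliminated): {(a, k), (a, u), (a, x), (a, z), (k, c), (k, s), (z, a)}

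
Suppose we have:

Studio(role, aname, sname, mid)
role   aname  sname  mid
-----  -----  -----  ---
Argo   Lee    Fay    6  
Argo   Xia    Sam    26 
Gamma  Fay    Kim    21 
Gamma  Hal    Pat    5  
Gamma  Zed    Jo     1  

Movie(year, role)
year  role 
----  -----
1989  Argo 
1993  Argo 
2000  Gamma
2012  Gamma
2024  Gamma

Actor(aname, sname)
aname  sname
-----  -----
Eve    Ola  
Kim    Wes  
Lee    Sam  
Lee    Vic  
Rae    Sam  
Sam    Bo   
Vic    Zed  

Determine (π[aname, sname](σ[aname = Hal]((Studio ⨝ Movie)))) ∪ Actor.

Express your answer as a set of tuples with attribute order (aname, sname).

{(Eve, Ola), (Hal, Pat), (Kim, Wes), (Lee, Sam), (Lee, Vic), (Rae, Sam), (Sam, Bo), (Vic, Zed)}

Natural join on role: {(Argo, Lee, Fay, 6, 1989), (Argo, Lee, Fay, 6, 1993), (Argo, Xia, Sam, 26, 1989), (Argo, Xia, Sam, 26, 1993), (Gamma, Fay, Kim, 21, 2000), (Gamma, Fay, Kim, 21, 2012), (Gamma, Fay, Kim, 21, 2024), (Gamma, Hal, Pat, 5, 2000), (Gamma, Hal, Pat, 5, 2012), (Gamma, Hal, Pat, 5, 2024), (Gamma, Zed, Jo, 1, 2000), (Gamma, Zed, Jo, 1, 2012), (Gamma, Zed, Jo, 1, 2024)}
Selection aname = Hal: {(Gamma, Hal, Pat, 5, 2000), (Gamma, Hal, Pat, 5, 2012), (Gamma, Hal, Pat, 5, 2024)}
π[aname, sname]: project onto (aname, sname) (2 duplicate(s) eliminated) → {(Hal, Pat)}
Taking the union: {(Eve, Ola), (Hal, Pat), (Kim, Wes), (Lee, Sam), (Lee, Vic), (Rae, Sam), (Sam, Bo), (Vic, Zed)}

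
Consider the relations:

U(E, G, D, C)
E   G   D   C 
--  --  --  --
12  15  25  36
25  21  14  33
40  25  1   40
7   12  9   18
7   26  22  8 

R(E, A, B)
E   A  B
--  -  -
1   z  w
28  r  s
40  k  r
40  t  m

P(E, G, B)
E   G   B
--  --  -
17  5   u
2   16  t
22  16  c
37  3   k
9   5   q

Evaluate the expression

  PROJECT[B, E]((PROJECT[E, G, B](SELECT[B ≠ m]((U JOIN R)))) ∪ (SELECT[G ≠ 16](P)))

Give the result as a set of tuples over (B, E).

{(k, 37), (q, 9), (r, 40), (u, 17)}

U ⋈ R (natural join on E): {(40, 25, 1, 40, k, r), (40, 25, 1, 40, t, m)}
Selection B ≠ m: {(40, 25, 1, 40, k, r)}
π[E, G, B]: project onto (E, G, B) → {(40, 25, r)}
Selection G ≠ 16: {(17, 5, u), (37, 3, k), (9, 5, q)}
Taking the union: {(17, 5, u), (37, 3, k), (40, 25, r), (9, 5, q)}
π[B, E]: project onto (B, E) → {(k, 37), (q, 9), (r, 40), (u, 17)}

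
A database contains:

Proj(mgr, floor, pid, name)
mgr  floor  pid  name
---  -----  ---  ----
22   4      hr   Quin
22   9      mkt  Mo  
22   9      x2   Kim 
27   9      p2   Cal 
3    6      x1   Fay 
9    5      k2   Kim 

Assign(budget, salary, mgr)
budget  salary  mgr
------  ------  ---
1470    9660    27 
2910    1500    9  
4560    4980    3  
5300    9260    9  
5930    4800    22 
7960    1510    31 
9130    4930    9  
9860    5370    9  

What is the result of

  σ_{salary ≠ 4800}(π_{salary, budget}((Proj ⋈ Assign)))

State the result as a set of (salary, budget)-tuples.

{(1500, 2910), (4930, 9130), (4980, 4560), (5370, 9860), (9260, 5300), (9660, 1470)}

Joining Proj and Assign on mgr yields {(22, 4, hr, Quin, 5930, 4800), (22, 9, mkt, Mo, 5930, 4800), (22, 9, x2, Kim, 5930, 4800), (27, 9, p2, Cal, 1470, 9660), (3, 6, x1, Fay, 4560, 4980), (9, 5, k2, Kim, 2910, 1500), (9, 5, k2, Kim, 5300, 9260), (9, 5, k2, Kim, 9130, 4930), (9, 5, k2, Kim, 9860, 5370)}.
π[salary, budget]: project onto (salary, budget) (2 duplicate(s) eliminated) → {(1500, 2910), (4800, 5930), (4930, 9130), (4980, 4560), (5370, 9860), (9260, 5300), (9660, 1470)}
Selection salary ≠ 4800: {(1500, 2910), (4930, 9130), (4980, 4560), (5370, 9860), (9260, 5300), (9660, 1470)}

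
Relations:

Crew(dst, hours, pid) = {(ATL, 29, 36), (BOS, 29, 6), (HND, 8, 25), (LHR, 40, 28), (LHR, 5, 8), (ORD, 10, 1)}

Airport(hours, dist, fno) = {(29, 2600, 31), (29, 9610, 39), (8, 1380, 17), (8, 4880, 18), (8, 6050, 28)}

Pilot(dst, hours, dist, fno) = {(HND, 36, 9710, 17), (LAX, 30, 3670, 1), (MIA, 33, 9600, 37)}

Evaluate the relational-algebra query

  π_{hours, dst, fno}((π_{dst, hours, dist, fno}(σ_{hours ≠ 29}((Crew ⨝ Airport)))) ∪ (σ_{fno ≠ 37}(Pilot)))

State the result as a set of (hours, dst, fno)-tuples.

Crew ⋈ Airport (natural join on hours): {(ATL, 29, 36, 2600, 31), (ATL, 29, 36, 9610, 39), (BOS, 29, 6, 2600, 31), (BOS, 29, 6, 9610, 39), (HND, 8, 25, 1380, 17), (HND, 8, 25, 4880, 18), (HND, 8, 25, 6050, 28)}
Filtering on hours ≠ 29 leaves {(HND, 8, 25, 1380, 17), (HND, 8, 25, 4880, 18), (HND, 8, 25, 6050, 28)}.
π_{dst, hours, dist, fno} gives {(HND, 8, 1380, 17), (HND, 8, 4880, 18), (HND, 8, 6050, 28)}.
Filtering on fno ≠ 37 leaves {(HND, 36, 9710, 17), (LAX, 30, 3670, 1)}.
Taking the union: {(HND, 36, 9710, 17), (HND, 8, 1380, 17), (HND, 8, 4880, 18), (HND, 8, 6050, 28), (LAX, 30, 3670, 1)}
π_{hours, dst, fno} gives {(30, LAX, 1), (36, HND, 17), (8, HND, 17), (8, HND, 18), (8, HND, 28)}.

{(30, LAX, 1), (36, HND, 17), (8, HND, 17), (8, HND, 18), (8, HND, 28)}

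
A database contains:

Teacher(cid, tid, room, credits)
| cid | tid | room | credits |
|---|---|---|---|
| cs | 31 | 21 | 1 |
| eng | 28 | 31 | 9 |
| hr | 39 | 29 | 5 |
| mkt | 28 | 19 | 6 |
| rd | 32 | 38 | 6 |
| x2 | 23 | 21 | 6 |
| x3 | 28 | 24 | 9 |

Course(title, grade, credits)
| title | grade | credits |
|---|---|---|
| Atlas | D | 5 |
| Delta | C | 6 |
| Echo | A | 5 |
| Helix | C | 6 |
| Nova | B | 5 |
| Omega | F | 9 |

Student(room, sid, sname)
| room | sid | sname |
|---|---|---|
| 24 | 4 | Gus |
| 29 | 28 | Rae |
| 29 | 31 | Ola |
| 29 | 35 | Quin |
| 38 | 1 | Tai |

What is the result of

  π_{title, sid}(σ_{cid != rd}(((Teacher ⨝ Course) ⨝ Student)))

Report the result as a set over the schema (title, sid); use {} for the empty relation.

{(Atlas, 28), (Atlas, 31), (Atlas, 35), (Echo, 28), (Echo, 31), (Echo, 35), (Nova, 28), (Nova, 31), (Nova, 35), (Omega, 4)}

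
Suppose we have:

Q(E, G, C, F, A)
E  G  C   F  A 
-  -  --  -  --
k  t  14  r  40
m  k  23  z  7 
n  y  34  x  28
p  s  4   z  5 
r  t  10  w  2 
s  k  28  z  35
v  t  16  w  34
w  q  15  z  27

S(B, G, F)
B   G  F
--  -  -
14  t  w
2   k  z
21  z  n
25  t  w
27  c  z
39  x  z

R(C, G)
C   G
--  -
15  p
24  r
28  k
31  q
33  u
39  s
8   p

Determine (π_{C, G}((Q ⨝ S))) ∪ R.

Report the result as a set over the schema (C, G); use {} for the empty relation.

{(10, t), (15, p), (16, t), (23, k), (24, r), (28, k), (31, q), (33, u), (39, s), (8, p)}

Q ⋈ S (natural join on G, F): {(m, k, 23, z, 7, 2), (r, t, 10, w, 2, 14), (r, t, 10, w, 2, 25), (s, k, 28, z, 35, 2), (v, t, 16, w, 34, 14), (v, t, 16, w, 34, 25)}
π_{C, G} gives {(10, t), (16, t), (23, k), (28, k)} (2 duplicate(s) eliminated).
Set union of the two operands is {(10, t), (15, p), (16, t), (23, k), (24, r), (28, k), (31, q), (33, u), (39, s), (8, p)}.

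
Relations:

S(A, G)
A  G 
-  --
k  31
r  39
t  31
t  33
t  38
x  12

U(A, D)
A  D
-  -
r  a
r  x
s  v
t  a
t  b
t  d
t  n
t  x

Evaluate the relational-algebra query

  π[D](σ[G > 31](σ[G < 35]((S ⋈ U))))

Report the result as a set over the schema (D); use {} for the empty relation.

{a, b, d, n, x}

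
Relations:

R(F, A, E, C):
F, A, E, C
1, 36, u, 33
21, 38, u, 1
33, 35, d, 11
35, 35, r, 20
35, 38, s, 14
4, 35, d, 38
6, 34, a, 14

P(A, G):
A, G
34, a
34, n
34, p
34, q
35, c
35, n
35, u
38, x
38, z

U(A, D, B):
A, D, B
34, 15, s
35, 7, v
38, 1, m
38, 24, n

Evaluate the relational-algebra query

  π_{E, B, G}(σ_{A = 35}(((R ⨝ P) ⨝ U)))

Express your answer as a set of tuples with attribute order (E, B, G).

Joining R and P on A yields {(21, 38, u, 1, x), (21, 38, u, 1, z), (33, 35, d, 11, c), (33, 35, d, 11, n), (33, 35, d, 11, u), (35, 35, r, 20, c), (35, 35, r, 20, n), (35, 35, r, 20, u), (35, 38, s, 14, x), (35, 38, s, 14, z), (4, 35, d, 38, c), (4, 35, d, 38, n), (4, 35, d, 38, u), (6, 34, a, 14, a), (6, 34, a, 14, n), (6, 34, a, 14, p), (6, 34, a, 14, q)}.
Joining (R ⨝ P) and U on A yields {(21, 38, u, 1, x, 1, m), (21, 38, u, 1, x, 24, n), (21, 38, u, 1, z, 1, m), (21, 38, u, 1, z, 24, n), (33, 35, d, 11, c, 7, v), (33, 35, d, 11, n, 7, v), (33, 35, d, 11, u, 7, v), (35, 35, r, 20, c, 7, v), (35, 35, r, 20, n, 7, v), (35, 35, r, 20, u, 7, v), (35, 38, s, 14, x, 1, m), (35, 38, s, 14, x, 24, n), (35, 38, s, 14, z, 1, m), (35, 38, s, 14, z, 24, n), (4, 35, d, 38, c, 7, v), (4, 35, d, 38, n, 7, v), (4, 35, d, 38, u, 7, v), (6, 34, a, 14, a, 15, s), (6, 34, a, 14, n, 15, s), (6, 34, a, 14, p, 15, s), (6, 34, a, 14, q, 15, s)}.
Selection A = 35: {(33, 35, d, 11, c, 7, v), (33, 35, d, 11, n, 7, v), (33, 35, d, 11, u, 7, v), (35, 35, r, 20, c, 7, v), (35, 35, r, 20, n, 7, v), (35, 35, r, 20, u, 7, v), (4, 35, d, 38, c, 7, v), (4, 35, d, 38, n, 7, v), (4, 35, d, 38, u, 7, v)}
Keep only column(s) E, B, G (3 duplicate(s) eliminated): {(d, v, c), (d, v, n), (d, v, u), (r, v, c), (r, v, n), (r, v, u)}

{(d, v, c), (d, v, n), (d, v, u), (r, v, c), (r, v, n), (r, v, u)}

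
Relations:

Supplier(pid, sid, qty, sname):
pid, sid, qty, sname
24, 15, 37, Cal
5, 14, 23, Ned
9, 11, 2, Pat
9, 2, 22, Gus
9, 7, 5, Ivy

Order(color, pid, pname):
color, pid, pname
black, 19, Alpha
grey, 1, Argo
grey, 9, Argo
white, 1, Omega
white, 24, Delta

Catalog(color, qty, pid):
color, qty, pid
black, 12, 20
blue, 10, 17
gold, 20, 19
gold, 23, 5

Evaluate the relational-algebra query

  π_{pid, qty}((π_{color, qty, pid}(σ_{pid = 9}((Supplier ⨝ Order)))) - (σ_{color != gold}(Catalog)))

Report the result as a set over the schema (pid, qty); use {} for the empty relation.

{(9, 2), (9, 22), (9, 5)}

Natural join on pid: {(24, 15, 37, Cal, white, Delta), (9, 11, 2, Pat, grey, Argo), (9, 2, 22, Gus, grey, Argo), (9, 7, 5, Ivy, grey, Argo)}
Filtering on pid = 9 leaves {(9, 11, 2, Pat, grey, Argo), (9, 2, 22, Gus, grey, Argo), (9, 7, 5, Ivy, grey, Argo)}.
Projecting to color, qty, pid: {(grey, 2, 9), (grey, 22, 9), (grey, 5, 9)}
Filtering on color != gold leaves {(black, 12, 20), (blue, 10, 17)}.
Taking the difference: {(grey, 2, 9), (grey, 22, 9), (grey, 5, 9)}
Projecting to pid, qty: {(9, 2), (9, 22), (9, 5)}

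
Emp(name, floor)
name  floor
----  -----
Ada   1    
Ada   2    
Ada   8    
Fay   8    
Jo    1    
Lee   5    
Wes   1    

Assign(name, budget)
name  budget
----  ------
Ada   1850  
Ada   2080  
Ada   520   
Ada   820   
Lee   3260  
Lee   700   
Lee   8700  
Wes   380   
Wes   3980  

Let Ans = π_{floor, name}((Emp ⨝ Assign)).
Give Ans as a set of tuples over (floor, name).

Emp ⋈ Assign (natural join on name): {(Ada, 1, 1850), (Ada, 1, 2080), (Ada, 1, 520), (Ada, 1, 820), (Ada, 2, 1850), (Ada, 2, 2080), (Ada, 2, 520), (Ada, 2, 820), (Ada, 8, 1850), (Ada, 8, 2080), (Ada, 8, 520), (Ada, 8, 820), (Lee, 5, 3260), (Lee, 5, 700), (Lee, 5, 8700), (Wes, 1, 380), (Wes, 1, 3980)}
π_{floor, name} gives {(1, Ada), (1, Wes), (2, Ada), (5, Lee), (8, Ada)} (12 duplicate(s) eliminated).

{(1, Ada), (1, Wes), (2, Ada), (5, Lee), (8, Ada)}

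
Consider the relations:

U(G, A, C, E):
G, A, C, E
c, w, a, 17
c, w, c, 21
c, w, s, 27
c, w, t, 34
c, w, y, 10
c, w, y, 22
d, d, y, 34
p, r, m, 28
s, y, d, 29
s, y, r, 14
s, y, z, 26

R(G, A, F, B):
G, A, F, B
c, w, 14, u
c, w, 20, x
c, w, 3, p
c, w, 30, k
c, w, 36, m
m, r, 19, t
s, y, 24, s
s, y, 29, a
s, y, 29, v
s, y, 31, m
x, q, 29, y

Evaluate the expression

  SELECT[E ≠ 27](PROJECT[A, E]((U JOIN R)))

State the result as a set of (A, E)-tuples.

{(w, 10), (w, 17), (w, 21), (w, 22), (w, 34), (y, 14), (y, 26), (y, 29)}

U ⋈ R (natural join on G, A): {(c, w, a, 17, 14, u), (c, w, a, 17, 20, x), (c, w, a, 17, 3, p), (c, w, a, 17, 30, k), (c, w, a, 17, 36, m), (c, w, c, 21, 14, u), (c, w, c, 21, 20, x), (c, w, c, 21, 3, p), (c, w, c, 21, 30, k), (c, w, c, 21, 36, m), (c, w, s, 27, 14, u), (c, w, s, 27, 20, x), (c, w, s, 27, 3, p), (c, w, s, 27, 30, k), (c, w, s, 27, 36, m), (c, w, t, 34, 14, u), (c, w, t, 34, 20, x), (c, w, t, 34, 3, p), (c, w, t, 34, 30, k), (c, w, t, 34, 36, m), (c, w, y, 10, 14, u), (c, w, y, 10, 20, x), (c, w, y, 10, 3, p), (c, w, y, 10, 30, k), (c, w, y, 10, 36, m), (c, w, y, 22, 14, u), (c, w, y, 22, 20, x), (c, w, y, 22, 3, p), (c, w, y, 22, 30, k), (c, w, y, 22, 36, m), (s, y, d, 29, 24, s), (s, y, d, 29, 29, a), (s, y, d, 29, 29, v), (s, y, d, 29, 31, m), (s, y, r, 14, 24, s), (s, y, r, 14, 29, a), (s, y, r, 14, 29, v), (s, y, r, 14, 31, m), (s, y, z, 26, 24, s), (s, y, z, 26, 29, a), (s, y, z, 26, 29, v), (s, y, z, 26, 31, m)}
π_{A, E} gives {(w, 10), (w, 17), (w, 21), (w, 22), (w, 27), (w, 34), (y, 14), (y, 26), (y, 29)} (33 duplicate(s) eliminated).
Apply σ_{E ≠ 27}; surviving tuples: {(w, 10), (w, 17), (w, 21), (w, 22), (w, 34), (y, 14), (y, 26), (y, 29)}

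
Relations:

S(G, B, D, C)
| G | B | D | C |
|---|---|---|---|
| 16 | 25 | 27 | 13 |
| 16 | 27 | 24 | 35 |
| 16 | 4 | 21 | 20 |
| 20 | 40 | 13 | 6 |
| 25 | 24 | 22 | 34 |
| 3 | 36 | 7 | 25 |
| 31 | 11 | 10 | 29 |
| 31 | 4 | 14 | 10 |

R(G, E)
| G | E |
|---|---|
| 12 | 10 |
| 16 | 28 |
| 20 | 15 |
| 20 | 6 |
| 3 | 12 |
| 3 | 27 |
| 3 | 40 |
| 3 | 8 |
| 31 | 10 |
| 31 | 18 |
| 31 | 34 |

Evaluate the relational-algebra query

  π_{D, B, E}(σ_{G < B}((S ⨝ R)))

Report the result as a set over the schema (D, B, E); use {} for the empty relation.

{(13, 40, 15), (13, 40, 6), (24, 27, 28), (27, 25, 28), (7, 36, 12), (7, 36, 27), (7, 36, 40), (7, 36, 8)}

Natural join on G: {(16, 25, 27, 13, 28), (16, 27, 24, 35, 28), (16, 4, 21, 20, 28), (20, 40, 13, 6, 15), (20, 40, 13, 6, 6), (3, 36, 7, 25, 12), (3, 36, 7, 25, 27), (3, 36, 7, 25, 40), (3, 36, 7, 25, 8), (31, 11, 10, 29, 10), (31, 11, 10, 29, 18), (31, 11, 10, 29, 34), (31, 4, 14, 10, 10), (31, 4, 14, 10, 18), (31, 4, 14, 10, 34)}
Selection G < B: {(16, 25, 27, 13, 28), (16, 27, 24, 35, 28), (20, 40, 13, 6, 15), (20, 40, 13, 6, 6), (3, 36, 7, 25, 12), (3, 36, 7, 25, 27), (3, 36, 7, 25, 40), (3, 36, 7, 25, 8)}
Keep only column(s) D, B, E: {(13, 40, 15), (13, 40, 6), (24, 27, 28), (27, 25, 28), (7, 36, 12), (7, 36, 27), (7, 36, 40), (7, 36, 8)}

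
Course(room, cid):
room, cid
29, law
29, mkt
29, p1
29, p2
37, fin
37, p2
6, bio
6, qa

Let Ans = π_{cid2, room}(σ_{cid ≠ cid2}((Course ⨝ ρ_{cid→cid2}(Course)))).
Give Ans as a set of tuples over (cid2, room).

ρ[cid→cid2]: schema becomes (room, cid2); tuples unchanged.
Course ⋈ ρ_{cid→cid2}(Course) (natural join on room): {(29, law, law), (29, law, mkt), (29, law, p1), (29, law, p2), (29, mkt, law), (29, mkt, mkt), (29, mkt, p1), (29, mkt, p2), (29, p1, law), (29, p1, mkt), (29, p1, p1), (29, p1, p2), (29, p2, law), (29, p2, mkt), (29, p2, p1), (29, p2, p2), (37, fin, fin), (37, fin, p2), (37, p2, fin), (37, p2, p2), (6, bio, bio), (6, bio, qa), (6, qa, bio), (6, qa, qa)}
Filtering on cid ≠ cid2 leaves {(29, law, mkt), (29, law, p1), (29, law, p2), (29, mkt, law), (29, mkt, p1), (29, mkt, p2), (29, p1, law), (29, p1, mkt), (29, p1, p2), (29, p2, law), (29, p2, mkt), (29, p2, p1), (37, fin, p2), (37, p2, fin), (6, bio, qa), (6, qa, bio)}.
Keep only column(s) cid2, room (8 duplicate(s) eliminated): {(bio, 6), (fin, 37), (law, 29), (mkt, 29), (p1, 29), (p2, 29), (p2, 37), (qa, 6)}

{(bio, 6), (fin, 37), (law, 29), (mkt, 29), (p1, 29), (p2, 29), (p2, 37), (qa, 6)}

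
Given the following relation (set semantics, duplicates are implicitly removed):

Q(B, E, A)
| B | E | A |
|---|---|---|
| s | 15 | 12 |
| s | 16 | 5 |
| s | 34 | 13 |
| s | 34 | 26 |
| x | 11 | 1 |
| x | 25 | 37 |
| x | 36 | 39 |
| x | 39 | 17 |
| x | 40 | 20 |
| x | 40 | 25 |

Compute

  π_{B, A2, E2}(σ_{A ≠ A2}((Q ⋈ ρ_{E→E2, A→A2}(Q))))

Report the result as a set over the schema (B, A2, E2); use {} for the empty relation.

{(s, 12, 15), (s, 13, 34), (s, 26, 34), (s, 5, 16), (x, 1, 11), (x, 17, 39), (x, 20, 40), (x, 25, 40), (x, 37, 25), (x, 39, 36)}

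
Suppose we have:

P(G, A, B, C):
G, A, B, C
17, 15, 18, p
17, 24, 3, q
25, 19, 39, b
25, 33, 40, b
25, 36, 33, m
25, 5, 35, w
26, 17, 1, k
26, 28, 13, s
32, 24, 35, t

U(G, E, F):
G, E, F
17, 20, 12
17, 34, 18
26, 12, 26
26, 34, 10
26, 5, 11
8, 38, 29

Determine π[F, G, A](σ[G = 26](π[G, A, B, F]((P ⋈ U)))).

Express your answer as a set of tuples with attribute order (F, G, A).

Natural join on G: {(17, 15, 18, p, 20, 12), (17, 15, 18, p, 34, 18), (17, 24, 3, q, 20, 12), (17, 24, 3, q, 34, 18), (26, 17, 1, k, 12, 26), (26, 17, 1, k, 34, 10), (26, 17, 1, k, 5, 11), (26, 28, 13, s, 12, 26), (26, 28, 13, s, 34, 10), (26, 28, 13, s, 5, 11)}
Projecting to G, A, B, F: {(17, 15, 18, 12), (17, 15, 18, 18), (17, 24, 3, 12), (17, 24, 3, 18), (26, 17, 1, 10), (26, 17, 1, 11), (26, 17, 1, 26), (26, 28, 13, 10), (26, 28, 13, 11), (26, 28, 13, 26)}
Apply σ_{G = 26}; surviving tuples: {(26, 17, 1, 10), (26, 17, 1, 11), (26, 17, 1, 26), (26, 28, 13, 10), (26, 28, 13, 11), (26, 28, 13, 26)}
Projecting to F, G, A: {(10, 26, 17), (10, 26, 28), (11, 26, 17), (11, 26, 28), (26, 26, 17), (26, 26, 28)}

{(10, 26, 17), (10, 26, 28), (11, 26, 17), (11, 26, 28), (26, 26, 17), (26, 26, 28)}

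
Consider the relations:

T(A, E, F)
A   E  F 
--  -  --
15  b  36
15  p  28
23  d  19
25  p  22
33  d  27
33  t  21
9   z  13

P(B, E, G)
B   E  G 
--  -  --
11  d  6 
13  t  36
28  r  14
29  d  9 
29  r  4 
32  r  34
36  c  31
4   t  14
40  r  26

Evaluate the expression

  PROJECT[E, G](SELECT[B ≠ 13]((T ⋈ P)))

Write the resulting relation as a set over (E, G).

T ⋈ P (natural join on E): {(23, d, 19, 11, 6), (23, d, 19, 29, 9), (33, d, 27, 11, 6), (33, d, 27, 29, 9), (33, t, 21, 13, 36), (33, t, 21, 4, 14)}
Selection B ≠ 13: {(23, d, 19, 11, 6), (23, d, 19, 29, 9), (33, d, 27, 11, 6), (33, d, 27, 29, 9), (33, t, 21, 4, 14)}
π[E, G]: project onto (E, G) (2 duplicate(s) eliminated) → {(d, 6), (d, 9), (t, 14)}

{(d, 6), (d, 9), (t, 14)}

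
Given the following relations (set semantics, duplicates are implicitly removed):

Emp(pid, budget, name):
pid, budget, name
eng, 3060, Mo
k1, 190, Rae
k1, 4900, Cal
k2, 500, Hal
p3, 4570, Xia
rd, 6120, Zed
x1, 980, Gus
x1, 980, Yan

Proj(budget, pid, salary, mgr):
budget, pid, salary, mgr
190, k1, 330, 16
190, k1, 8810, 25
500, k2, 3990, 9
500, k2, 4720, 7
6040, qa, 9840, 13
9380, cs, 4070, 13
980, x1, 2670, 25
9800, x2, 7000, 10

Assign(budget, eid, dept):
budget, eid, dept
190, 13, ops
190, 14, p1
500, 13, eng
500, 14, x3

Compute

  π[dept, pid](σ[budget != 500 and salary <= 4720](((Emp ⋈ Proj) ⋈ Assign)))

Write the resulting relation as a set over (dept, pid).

Joining Emp and Proj on pid, budget yields {(k1, 190, Rae, 330, 16), (k1, 190, Rae, 8810, 25), (k2, 500, Hal, 3990, 9), (k2, 500, Hal, 4720, 7), (x1, 980, Gus, 2670, 25), (x1, 980, Yan, 2670, 25)}.
Joining (Emp ⋈ Proj) and Assign on budget yields {(k1, 190, Rae, 330, 16, 13, ops), (k1, 190, Rae, 330, 16, 14, p1), (k1, 190, Rae, 8810, 25, 13, ops), (k1, 190, Rae, 8810, 25, 14, p1), (k2, 500, Hal, 3990, 9, 13, eng), (k2, 500, Hal, 3990, 9, 14, x3), (k2, 500, Hal, 4720, 7, 13, eng), (k2, 500, Hal, 4720, 7, 14, x3)}.
σ[budget != 500 and salary <= 4720]: keep tuples satisfying budget != 500 and salary <= 4720 → {(k1, 190, Rae, 330, 16, 13, ops), (k1, 190, Rae, 330, 16, 14, p1)}
π_{dept, pid} gives {(ops, k1), (p1, k1)}.

{(ops, k1), (p1, k1)}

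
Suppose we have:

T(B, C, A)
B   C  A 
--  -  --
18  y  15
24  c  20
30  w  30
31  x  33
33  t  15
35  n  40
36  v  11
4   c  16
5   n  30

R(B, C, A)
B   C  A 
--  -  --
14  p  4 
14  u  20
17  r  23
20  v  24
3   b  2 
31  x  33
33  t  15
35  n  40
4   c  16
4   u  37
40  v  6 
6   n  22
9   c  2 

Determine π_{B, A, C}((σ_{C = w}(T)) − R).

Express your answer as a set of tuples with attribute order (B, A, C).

Selection C = w: {(30, w, 30)}
Difference: {(30, w, 30)} with {(14, p, 4), (14, u, 20), (17, r, 23), (20, v, 24), (3, b, 2), (31, x, 33), (33, t, 15), (35, n, 40), (4, c, 16), (4, u, 37), (40, v, 6), (6, n, 22), (9, c, 2)} → {(30, w, 30)}
Projecting to B, A, C: {(30, 30, w)}

{(30, 30, w)}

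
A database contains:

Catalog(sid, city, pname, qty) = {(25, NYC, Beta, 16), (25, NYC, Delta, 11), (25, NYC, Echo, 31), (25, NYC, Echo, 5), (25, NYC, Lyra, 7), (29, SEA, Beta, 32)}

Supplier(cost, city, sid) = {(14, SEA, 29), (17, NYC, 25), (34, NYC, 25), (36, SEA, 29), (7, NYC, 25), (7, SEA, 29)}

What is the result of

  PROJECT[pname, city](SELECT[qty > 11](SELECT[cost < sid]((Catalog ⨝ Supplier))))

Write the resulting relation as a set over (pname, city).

Natural join on sid, city: {(25, NYC, Beta, 16, 17), (25, NYC, Beta, 16, 34), (25, NYC, Beta, 16, 7), (25, NYC, Delta, 11, 17), (25, NYC, Delta, 11, 34), (25, NYC, Delta, 11, 7), (25, NYC, Echo, 31, 17), (25, NYC, Echo, 31, 34), (25, NYC, Echo, 31, 7), (25, NYC, Echo, 5, 17), (25, NYC, Echo, 5, 34), (25, NYC, Echo, 5, 7), (25, NYC, Lyra, 7, 17), (25, NYC, Lyra, 7, 34), (25, NYC, Lyra, 7, 7), (29, SEA, Beta, 32, 14), (29, SEA, Beta, 32, 36), (29, SEA, Beta, 32, 7)}
Selection cost < sid: {(25, NYC, Beta, 16, 17), (25, NYC, Beta, 16, 7), (25, NYC, Delta, 11, 17), (25, NYC, Delta, 11, 7), (25, NYC, Echo, 31, 17), (25, NYC, Echo, 31, 7), (25, NYC, Echo, 5, 17), (25, NYC, Echo, 5, 7), (25, NYC, Lyra, 7, 17), (25, NYC, Lyra, 7, 7), (29, SEA, Beta, 32, 14), (29, SEA, Beta, 32, 7)}
Selection qty > 11: {(25, NYC, Beta, 16, 17), (25, NYC, Beta, 16, 7), (25, NYC, Echo, 31, 17), (25, NYC, Echo, 31, 7), (29, SEA, Beta, 32, 14), (29, SEA, Beta, 32, 7)}
π[pname, city]: project onto (pname, city) (3 duplicate(s) eliminated) → {(Beta, NYC), (Beta, SEA), (Echo, NYC)}

{(Beta, NYC), (Beta, SEA), (Echo, NYC)}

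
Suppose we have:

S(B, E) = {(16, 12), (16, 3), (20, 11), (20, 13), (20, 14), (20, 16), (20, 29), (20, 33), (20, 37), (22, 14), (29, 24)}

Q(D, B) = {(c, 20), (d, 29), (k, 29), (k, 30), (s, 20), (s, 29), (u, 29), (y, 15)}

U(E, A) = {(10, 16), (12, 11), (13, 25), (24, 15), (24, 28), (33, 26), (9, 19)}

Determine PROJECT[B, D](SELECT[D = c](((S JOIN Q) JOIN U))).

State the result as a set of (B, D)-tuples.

{(20, c)}

S ⋈ Q (natural join on B): {(20, 11, c), (20, 11, s), (20, 13, c), (20, 13, s), (20, 14, c), (20, 14, s), (20, 16, c), (20, 16, s), (20, 29, c), (20, 29, s), (20, 33, c), (20, 33, s), (20, 37, c), (20, 37, s), (29, 24, d), (29, 24, k), (29, 24, s), (29, 24, u)}
(S JOIN Q) ⋈ U (natural join on E): {(20, 13, c, 25), (20, 13, s, 25), (20, 33, c, 26), (20, 33, s, 26), (29, 24, d, 15), (29, 24, d, 28), (29, 24, k, 15), (29, 24, k, 28), (29, 24, s, 15), (29, 24, s, 28), (29, 24, u, 15), (29, 24, u, 28)}
Apply σ_{D = c}; surviving tuples: {(20, 13, c, 25), (20, 33, c, 26)}
π[B, D]: project onto (B, D) (1 duplicate(s) eliminated) → {(20, c)}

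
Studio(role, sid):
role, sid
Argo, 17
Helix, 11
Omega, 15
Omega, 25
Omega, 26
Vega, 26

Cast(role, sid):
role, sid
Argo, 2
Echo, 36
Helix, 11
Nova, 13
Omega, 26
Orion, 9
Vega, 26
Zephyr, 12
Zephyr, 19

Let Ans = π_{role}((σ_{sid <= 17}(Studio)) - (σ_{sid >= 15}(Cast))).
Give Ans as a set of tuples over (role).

Filtering on sid <= 17 leaves {(Argo, 17), (Helix, 11), (Omega, 15)}.
Filtering on sid >= 15 leaves {(Echo, 36), (Omega, 26), (Vega, 26), (Zephyr, 19)}.
Set difference of the two operands is {(Argo, 17), (Helix, 11), (Omega, 15)}.
π[role]: project onto (role) → {Argo, Helix, Omega}

{Argo, Helix, Omega}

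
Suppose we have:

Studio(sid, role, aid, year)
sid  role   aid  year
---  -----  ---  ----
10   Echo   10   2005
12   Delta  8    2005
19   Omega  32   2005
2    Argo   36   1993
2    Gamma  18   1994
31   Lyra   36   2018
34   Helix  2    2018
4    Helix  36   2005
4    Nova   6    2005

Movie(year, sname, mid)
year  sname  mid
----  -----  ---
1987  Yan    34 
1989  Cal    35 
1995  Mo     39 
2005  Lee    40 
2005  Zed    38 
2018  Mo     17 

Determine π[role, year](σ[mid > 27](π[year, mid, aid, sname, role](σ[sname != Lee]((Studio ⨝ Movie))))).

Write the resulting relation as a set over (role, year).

{(Delta, 2005), (Echo, 2005), (Helix, 2005), (Nova, 2005), (Omega, 2005)}

Studio ⋈ Movie (natural join on year): {(10, Echo, 10, 2005, Lee, 40), (10, Echo, 10, 2005, Zed, 38), (12, Delta, 8, 2005, Lee, 40), (12, Delta, 8, 2005, Zed, 38), (19, Omega, 32, 2005, Lee, 40), (19, Omega, 32, 2005, Zed, 38), (31, Lyra, 36, 2018, Mo, 17), (34, Helix, 2, 2018, Mo, 17), (4, Helix, 36, 2005, Lee, 40), (4, Helix, 36, 2005, Zed, 38), (4, Nova, 6, 2005, Lee, 40), (4, Nova, 6, 2005, Zed, 38)}
σ[sname != Lee]: keep tuples satisfying sname != Lee → {(10, Echo, 10, 2005, Zed, 38), (12, Delta, 8, 2005, Zed, 38), (19, Omega, 32, 2005, Zed, 38), (31, Lyra, 36, 2018, Mo, 17), (34, Helix, 2, 2018, Mo, 17), (4, Helix, 36, 2005, Zed, 38), (4, Nova, 6, 2005, Zed, 38)}
Projecting to year, mid, aid, sname, role: {(2005, 38, 10, Zed, Echo), (2005, 38, 32, Zed, Omega), (2005, 38, 36, Zed, Helix), (2005, 38, 6, Zed, Nova), (2005, 38, 8, Zed, Delta), (2018, 17, 2, Mo, Helix), (2018, 17, 36, Mo, Lyra)}
σ[mid > 27]: keep tuples satisfying mid > 27 → {(2005, 38, 10, Zed, Echo), (2005, 38, 32, Zed, Omega), (2005, 38, 36, Zed, Helix), (2005, 38, 6, Zed, Nova), (2005, 38, 8, Zed, Delta)}
Projecting to role, year: {(Delta, 2005), (Echo, 2005), (Helix, 2005), (Nova, 2005), (Omega, 2005)}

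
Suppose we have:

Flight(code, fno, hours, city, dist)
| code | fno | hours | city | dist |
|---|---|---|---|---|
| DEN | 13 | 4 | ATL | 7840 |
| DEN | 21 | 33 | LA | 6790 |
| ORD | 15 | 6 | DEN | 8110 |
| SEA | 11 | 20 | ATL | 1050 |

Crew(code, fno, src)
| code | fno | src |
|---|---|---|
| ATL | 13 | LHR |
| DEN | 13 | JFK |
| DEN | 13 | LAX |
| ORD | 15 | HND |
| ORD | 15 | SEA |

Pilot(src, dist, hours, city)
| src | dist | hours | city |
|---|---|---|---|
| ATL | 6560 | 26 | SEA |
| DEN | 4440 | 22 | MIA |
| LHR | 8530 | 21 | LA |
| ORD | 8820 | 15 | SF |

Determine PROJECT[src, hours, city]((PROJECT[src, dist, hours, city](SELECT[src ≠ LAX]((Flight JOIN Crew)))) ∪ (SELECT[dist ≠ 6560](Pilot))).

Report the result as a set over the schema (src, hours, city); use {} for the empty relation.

{(DEN, 22, MIA), (HND, 6, DEN), (JFK, 4, ATL), (LHR, 21, LA), (ORD, 15, SF), (SEA, 6, DEN)}

Joining Flight and Crew on code, fno yields {(DEN, 13, 4, ATL, 7840, JFK), (DEN, 13, 4, ATL, 7840, LAX), (ORD, 15, 6, DEN, 8110, HND), (ORD, 15, 6, DEN, 8110, SEA)}.
σ[src ≠ LAX]: keep tuples satisfying src ≠ LAX → {(DEN, 13, 4, ATL, 7840, JFK), (ORD, 15, 6, DEN, 8110, HND), (ORD, 15, 6, DEN, 8110, SEA)}
Projecting to src, dist, hours, city: {(HND, 8110, 6, DEN), (JFK, 7840, 4, ATL), (SEA, 8110, 6, DEN)}
σ[dist ≠ 6560]: keep tuples satisfying dist ≠ 6560 → {(DEN, 4440, 22, MIA), (LHR, 8530, 21, LA), (ORD, 8820, 15, SF)}
Taking the union: {(DEN, 4440, 22, MIA), (HND, 8110, 6, DEN), (JFK, 7840, 4, ATL), (LHR, 8530, 21, LA), (ORD, 8820, 15, SF), (SEA, 8110, 6, DEN)}
Projecting to src, hours, city: {(DEN, 22, MIA), (HND, 6, DEN), (JFK, 4, ATL), (LHR, 21, LA), (ORD, 15, SF), (SEA, 6, DEN)}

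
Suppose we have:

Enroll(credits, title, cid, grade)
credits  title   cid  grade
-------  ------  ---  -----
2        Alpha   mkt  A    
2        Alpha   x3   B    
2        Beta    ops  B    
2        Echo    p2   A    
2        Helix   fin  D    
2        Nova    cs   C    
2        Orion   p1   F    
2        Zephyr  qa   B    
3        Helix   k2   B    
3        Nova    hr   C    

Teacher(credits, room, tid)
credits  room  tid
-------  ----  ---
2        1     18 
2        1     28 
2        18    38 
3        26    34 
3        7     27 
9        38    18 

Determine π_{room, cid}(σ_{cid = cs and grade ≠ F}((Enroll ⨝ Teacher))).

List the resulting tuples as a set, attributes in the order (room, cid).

Natural join on credits: {(2, Alpha, mkt, A, 1, 18), (2, Alpha, mkt, A, 1, 28), (2, Alpha, mkt, A, 18, 38), (2, Alpha, x3, B, 1, 18), (2, Alpha, x3, B, 1, 28), (2, Alpha, x3, B, 18, 38), (2, Beta, ops, B, 1, 18), (2, Beta, ops, B, 1, 28), (2, Beta, ops, B, 18, 38), (2, Echo, p2, A, 1, 18), (2, Echo, p2, A, 1, 28), (2, Echo, p2, A, 18, 38), (2, Helix, fin, D, 1, 18), (2, Helix, fin, D, 1, 28), (2, Helix, fin, D, 18, 38), (2, Nova, cs, C, 1, 18), (2, Nova, cs, C, 1, 28), (2, Nova, cs, C, 18, 38), (2, Orion, p1, F, 1, 18), (2, Orion, p1, F, 1, 28), (2, Orion, p1, F, 18, 38), (2, Zephyr, qa, B, 1, 18), (2, Zephyr, qa, B, 1, 28), (2, Zephyr, qa, B, 18, 38), (3, Helix, k2, B, 26, 34), (3, Helix, k2, B, 7, 27), (3, Nova, hr, C, 26, 34), (3, Nova, hr, C, 7, 27)}
Filtering on cid = cs and grade ≠ F leaves {(2, Nova, cs, C, 1, 18), (2, Nova, cs, C, 1, 28), (2, Nova, cs, C, 18, 38)}.
π_{room, cid} gives {(1, cs), (18, cs)} (1 duplicate(s) eliminated).

{(1, cs), (18, cs)}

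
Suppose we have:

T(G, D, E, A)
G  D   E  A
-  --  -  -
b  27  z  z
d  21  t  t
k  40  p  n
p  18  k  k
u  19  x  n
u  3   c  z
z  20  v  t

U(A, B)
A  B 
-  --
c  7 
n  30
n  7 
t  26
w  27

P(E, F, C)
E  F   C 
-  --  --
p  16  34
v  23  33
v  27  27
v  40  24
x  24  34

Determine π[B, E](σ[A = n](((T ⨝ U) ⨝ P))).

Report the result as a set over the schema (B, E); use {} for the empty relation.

{(30, p), (30, x), (7, p), (7, x)}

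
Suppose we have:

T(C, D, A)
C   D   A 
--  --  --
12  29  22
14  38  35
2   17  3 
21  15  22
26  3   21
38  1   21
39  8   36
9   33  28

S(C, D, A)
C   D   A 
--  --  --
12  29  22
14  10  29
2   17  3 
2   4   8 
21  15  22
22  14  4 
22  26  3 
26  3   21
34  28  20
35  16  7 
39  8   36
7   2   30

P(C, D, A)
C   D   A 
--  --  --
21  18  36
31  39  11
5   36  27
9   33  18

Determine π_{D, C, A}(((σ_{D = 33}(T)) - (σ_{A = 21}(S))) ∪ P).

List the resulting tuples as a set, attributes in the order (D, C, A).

{(18, 21, 36), (33, 9, 18), (33, 9, 28), (36, 5, 27), (39, 31, 11)}

σ[D = 33]: keep tuples satisfying D = 33 → {(9, 33, 28)}
σ[A = 21]: keep tuples satisfying A = 21 → {(26, 3, 21)}
Set difference of the two operands is {(9, 33, 28)}.
Set union of the two operands is {(21, 18, 36), (31, 39, 11), (5, 36, 27), (9, 33, 18), (9, 33, 28)}.
π[D, C, A]: project onto (D, C, A) → {(18, 21, 36), (33, 9, 18), (33, 9, 28), (36, 5, 27), (39, 31, 11)}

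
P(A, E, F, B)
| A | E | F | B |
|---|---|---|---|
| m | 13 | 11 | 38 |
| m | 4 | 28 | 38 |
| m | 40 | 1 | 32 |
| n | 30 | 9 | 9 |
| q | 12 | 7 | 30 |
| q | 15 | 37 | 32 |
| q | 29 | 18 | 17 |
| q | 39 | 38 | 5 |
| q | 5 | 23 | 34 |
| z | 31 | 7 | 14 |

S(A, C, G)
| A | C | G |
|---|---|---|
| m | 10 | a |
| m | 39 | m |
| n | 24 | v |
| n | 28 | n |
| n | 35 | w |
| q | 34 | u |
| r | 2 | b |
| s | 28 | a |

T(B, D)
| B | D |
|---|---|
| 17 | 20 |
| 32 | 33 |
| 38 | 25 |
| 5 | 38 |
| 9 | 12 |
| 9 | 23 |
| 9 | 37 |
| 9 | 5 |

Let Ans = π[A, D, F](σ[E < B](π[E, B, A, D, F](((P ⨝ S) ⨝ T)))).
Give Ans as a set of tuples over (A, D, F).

{(m, 25, 11), (m, 25, 28), (q, 33, 37)}

Joining P and S on A yields {(m, 13, 11, 38, 10, a), (m, 13, 11, 38, 39, m), (m, 4, 28, 38, 10, a), (m, 4, 28, 38, 39, m), (m, 40, 1, 32, 10, a), (m, 40, 1, 32, 39, m), (n, 30, 9, 9, 24, v), (n, 30, 9, 9, 28, n), (n, 30, 9, 9, 35, w), (q, 12, 7, 30, 34, u), (q, 15, 37, 32, 34, u), (q, 29, 18, 17, 34, u), (q, 39, 38, 5, 34, u), (q, 5, 23, 34, 34, u)}.
Joining (P ⨝ S) and T on B yields {(m, 13, 11, 38, 10, a, 25), (m, 13, 11, 38, 39, m, 25), (m, 4, 28, 38, 10, a, 25), (m, 4, 28, 38, 39, m, 25), (m, 40, 1, 32, 10, a, 33), (m, 40, 1, 32, 39, m, 33), (n, 30, 9, 9, 24, v, 12), (n, 30, 9, 9, 24, v, 23), (n, 30, 9, 9, 24, v, 37), (n, 30, 9, 9, 24, v, 5), (n, 30, 9, 9, 28, n, 12), (n, 30, 9, 9, 28, n, 23), (n, 30, 9, 9, 28, n, 37), (n, 30, 9, 9, 28, n, 5), (n, 30, 9, 9, 35, w, 12), (n, 30, 9, 9, 35, w, 23), (n, 30, 9, 9, 35, w, 37), (n, 30, 9, 9, 35, w, 5), (q, 15, 37, 32, 34, u, 33), (q, 29, 18, 17, 34, u, 20), (q, 39, 38, 5, 34, u, 38)}.
π[E, B, A, D, F]: project onto (E, B, A, D, F) (11 duplicate(s) eliminated) → {(13, 38, m, 25, 11), (15, 32, q, 33, 37), (29, 17, q, 20, 18), (30, 9, n, 12, 9), (30, 9, n, 23, 9), (30, 9, n, 37, 9), (30, 9, n, 5, 9), (39, 5, q, 38, 38), (4, 38, m, 25, 28), (40, 32, m, 33, 1)}
Selection E < B: {(13, 38, m, 25, 11), (15, 32, q, 33, 37), (4, 38, m, 25, 28)}
π[A, D, F]: project onto (A, D, F) → {(m, 25, 11), (m, 25, 28), (q, 33, 37)}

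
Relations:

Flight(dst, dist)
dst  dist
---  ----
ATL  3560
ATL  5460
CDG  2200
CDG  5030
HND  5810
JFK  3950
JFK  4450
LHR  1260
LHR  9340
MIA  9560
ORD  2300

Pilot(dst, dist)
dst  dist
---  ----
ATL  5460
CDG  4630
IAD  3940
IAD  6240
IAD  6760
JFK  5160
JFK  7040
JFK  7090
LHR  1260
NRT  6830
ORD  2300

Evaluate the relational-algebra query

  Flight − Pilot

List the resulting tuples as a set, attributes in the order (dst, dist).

{(ATL, 3560), (CDG, 2200), (CDG, 5030), (HND, 5810), (JFK, 3950), (JFK, 4450), (LHR, 9340), (MIA, 9560)}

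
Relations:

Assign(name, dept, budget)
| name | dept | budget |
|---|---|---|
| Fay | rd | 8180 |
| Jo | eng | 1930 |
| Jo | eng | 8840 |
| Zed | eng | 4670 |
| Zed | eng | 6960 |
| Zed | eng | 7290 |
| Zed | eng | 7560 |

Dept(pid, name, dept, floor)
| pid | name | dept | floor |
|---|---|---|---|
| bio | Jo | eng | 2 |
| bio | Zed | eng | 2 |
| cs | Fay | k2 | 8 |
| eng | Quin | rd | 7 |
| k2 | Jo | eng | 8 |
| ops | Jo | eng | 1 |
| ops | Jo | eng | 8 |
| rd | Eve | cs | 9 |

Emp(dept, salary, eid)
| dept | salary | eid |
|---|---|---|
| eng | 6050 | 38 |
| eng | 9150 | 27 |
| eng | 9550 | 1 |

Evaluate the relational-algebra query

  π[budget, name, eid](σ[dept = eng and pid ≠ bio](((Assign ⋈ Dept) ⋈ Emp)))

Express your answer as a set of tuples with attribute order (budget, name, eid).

{(1930, Jo, 1), (1930, Jo, 27), (1930, Jo, 38), (8840, Jo, 1), (8840, Jo, 27), (8840, Jo, 38)}

Natural join on name, dept: {(Jo, eng, 1930, bio, 2), (Jo, eng, 1930, k2, 8), (Jo, eng, 1930, ops, 1), (Jo, eng, 1930, ops, 8), (Jo, eng, 8840, bio, 2), (Jo, eng, 8840, k2, 8), (Jo, eng, 8840, ops, 1), (Jo, eng, 8840, ops, 8), (Zed, eng, 4670, bio, 2), (Zed, eng, 6960, bio, 2), (Zed, eng, 7290, bio, 2), (Zed, eng, 7560, bio, 2)}
Natural join on dept: {(Jo, eng, 1930, bio, 2, 6050, 38), (Jo, eng, 1930, bio, 2, 9150, 27), (Jo, eng, 1930, bio, 2, 9550, 1), (Jo, eng, 1930, k2, 8, 6050, 38), (Jo, eng, 1930, k2, 8, 9150, 27), (Jo, eng, 1930, k2, 8, 9550, 1), (Jo, eng, 1930, ops, 1, 6050, 38), (Jo, eng, 1930, ops, 1, 9150, 27), (Jo, eng, 1930, ops, 1, 9550, 1), (Jo, eng, 1930, ops, 8, 6050, 38), (Jo, eng, 1930, ops, 8, 9150, 27), (Jo, eng, 1930, ops, 8, 9550, 1), (Jo, eng, 8840, bio, 2, 6050, 38), (Jo, eng, 8840, bio, 2, 9150, 27), (Jo, eng, 8840, bio, 2, 9550, 1), (Jo, eng, 8840, k2, 8, 6050, 38), (Jo, eng, 8840, k2, 8, 9150, 27), (Jo, eng, 8840, k2, 8, 9550, 1), (Jo, eng, 8840, ops, 1, 6050, 38), (Jo, eng, 8840, ops, 1, 9150, 27), (Jo, eng, 8840, ops, 1, 9550, 1), (Jo, eng, 8840, ops, 8, 6050, 38), (Jo, eng, 8840, ops, 8, 9150, 27), (Jo, eng, 8840, ops, 8, 9550, 1), (Zed, eng, 4670, bio, 2, 6050, 38), (Zed, eng, 4670, bio, 2, 9150, 27), (Zed, eng, 4670, bio, 2, 9550, 1), (Zed, eng, 6960, bio, 2, 6050, 38), (Zed, eng, 6960, bio, 2, 9150, 27), (Zed, eng, 6960, bio, 2, 9550, 1), (Zed, eng, 7290, bio, 2, 6050, 38), (Zed, eng, 7290, bio, 2, 9150, 27), (Zed, eng, 7290, bio, 2, 9550, 1), (Zed, eng, 7560, bio, 2, 6050, 38), (Zed, eng, 7560, bio, 2, 9150, 27), (Zed, eng, 7560, bio, 2, 9550, 1)}
Selection dept = eng and pid ≠ bio: {(Jo, eng, 1930, k2, 8, 6050, 38), (Jo, eng, 1930, k2, 8, 9150, 27), (Jo, eng, 1930, k2, 8, 9550, 1), (Jo, eng, 1930, ops, 1, 6050, 38), (Jo, eng, 1930, ops, 1, 9150, 27), (Jo, eng, 1930, ops, 1, 9550, 1), (Jo, eng, 1930, ops, 8, 6050, 38), (Jo, eng, 1930, ops, 8, 9150, 27), (Jo, eng, 1930, ops, 8, 9550, 1), (Jo, eng, 8840, k2, 8, 6050, 38), (Jo, eng, 8840, k2, 8, 9150, 27), (Jo, eng, 8840, k2, 8, 9550, 1), (Jo, eng, 8840, ops, 1, 6050, 38), (Jo, eng, 8840, ops, 1, 9150, 27), (Jo, eng, 8840, ops, 1, 9550, 1), (Jo, eng, 8840, ops, 8, 6050, 38), (Jo, eng, 8840, ops, 8, 9150, 27), (Jo, eng, 8840, ops, 8, 9550, 1)}
Keep only column(s) budget, name, eid (12 duplicate(s) eliminated): {(1930, Jo, 1), (1930, Jo, 27), (1930, Jo, 38), (8840, Jo, 1), (8840, Jo, 27), (8840, Jo, 38)}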